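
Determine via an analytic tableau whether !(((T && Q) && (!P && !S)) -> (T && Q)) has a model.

Unsatisfiable

Initial set: {!(((T && Q) && (!P && !S)) -> (T && Q))}.
!(((T && Q) && (!P && !S)) -> (T && Q)): α-rule — add ((T && Q) && (!P && !S)), !(T && Q).
((T && Q) && (!P && !S)): α-rule — add (T && Q), (!P && !S).
(T && Q): α-rule — add T, Q.
(!P && !S): α-rule — add !P, !S.
!(T && Q): β-rule — branch into !T  //  !Q.
  branch 1 (add !T):
    × closes — contains both T and !T.
  branch 2 (add !Q):
    × closes — contains both Q and !Q.
All 2 branches close.
Every branch closed; the formula is unsatisfiable.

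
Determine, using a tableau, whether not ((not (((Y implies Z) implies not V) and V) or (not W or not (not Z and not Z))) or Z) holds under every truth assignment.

Not valid

Assume the negation and expand:
Initial set: {not not ((not (((Y implies Z) implies not V) and V) or (not W or not (not Z and not Z))) or Z)}.
not not ((not (((Y implies Z) implies not V) and V) or (not W or not (not Z and not Z))) or Z): β-rule — branch into (not (((Y implies Z) implies not V) and V) or (not W or not (not Z and not Z)))  //  Z.
  branch 1 (add (not (((Y implies Z) implies not V) and V) or (not W or not (not Z and not Z)))):
    (not (((Y implies Z) implies not V) and V) or (not W or not (not Z and not Z))): β-rule — branch into not (((Y implies Z) implies not V) and V)  //  (not W or not (not Z and not Z)).
      branch 1.1 (add not (((Y implies Z) implies not V) and V)):
        not (((Y implies Z) implies not V) and V): β-rule — branch into not ((Y implies Z) implies not V)  //  not V.
          branch 1.1.1 (add not ((Y implies Z) implies not V)):
            not ((Y implies Z) implies not V): α-rule — add (Y implies Z), not not V.
            (Y implies Z): β-rule — branch into not Y  //  Z.
              branch 1.1.1.1 (add not Y):
                ○ open, literals {V=T, Y=F}.
              branch 1.1.1.2 (add Z):
                ○ open, literals {V=T, Z=T}.
          branch 1.1.2 (add not V):
            ○ open, literals {V=F}.
      branch 1.2 (add (not W or not (not Z and not Z))):
        (not W or not (not Z and not Z)): β-rule — branch into not W  //  not (not Z and not Z).
          branch 1.2.1 (add not W):
            ○ open, literals {W=F}.
          branch 1.2.2 (add not (not Z and not Z)):
            not (not Z and not Z): β-rule — branch into not not Z  //  not not Z.
              branch 1.2.2.1 (add not not Z):
                ○ open, literals {Z=T}.
              branch 1.2.2.2 (add not not Z):
                ○ open, literals {Z=T}.
  branch 2 (add Z):
    ○ open, literals {Z=T}.
0 branches closed, 7 open.
An open branch gives a countermodel: V=T, Y=F (unmentioned atoms arbitrary); under it the original formula is false.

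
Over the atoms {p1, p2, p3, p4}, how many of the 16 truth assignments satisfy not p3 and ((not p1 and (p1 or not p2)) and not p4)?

1

Initial set: {(not p3 and ((not p1 and (p1 or not p2)) and not p4))}.
(not p3 and ((not p1 and (p1 or not p2)) and not p4)): α-rule — add not p3, ((not p1 and (p1 or not p2)) and not p4).
((not p1 and (p1 or not p2)) and not p4): α-rule — add (not p1 and (p1 or not p2)), not p4.
(not p1 and (p1 or not p2)): α-rule — add not p1, (p1 or not p2).
(p1 or not p2): β-rule — branch into p1  //  not p2.
  branch 1 (add p1):
    × closes — contains both p1 and not p1.
  branch 2 (add not p2):
    ○ open, literals {p1=0, p2=0, p3=0, p4=0}.
1 branch closed, 1 open.
Each open branch fixes some atoms; the unmentioned ones are free. Counting distinct full assignments: branch {p1=0, p2=0, p3=0, p4=0} (none free) contributes 1 new. Total: 1.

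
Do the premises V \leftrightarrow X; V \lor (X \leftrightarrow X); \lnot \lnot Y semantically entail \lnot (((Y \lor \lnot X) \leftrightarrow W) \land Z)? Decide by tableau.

No

Initial set: {(V \leftrightarrow X); (V \lor (X \leftrightarrow X)); \lnot \lnot Y; \lnot \lnot (((Y \lor \lnot X) \leftrightarrow W) \land Z)}.
\lnot \lnot Y: drop double negation, giving Y.
\lnot \lnot (((Y \lor \lnot X) \leftrightarrow W) \land Z): α-rule — add ((Y \lor \lnot X) \leftrightarrow W), Z.
(V \leftrightarrow X): β-rule — branch into V, X  //  \lnot V, \lnot X.
  branch 1 (add V, X):
    (V \lor (X \leftrightarrow X)): β-rule — branch into V  //  (X \leftrightarrow X).
      branch 1.1 (add V):
        ((Y \lor \lnot X) \leftrightarrow W): β-rule — branch into (Y \lor \lnot X), W  //  \lnot (Y \lor \lnot X), \lnot W.
          branch 1.1.1 (add (Y \lor \lnot X), W):
            (Y \lor \lnot X): β-rule — branch into Y  //  \lnot X.
              branch 1.1.1.1 (add Y):
                ○ open, literals {V=true, W=true, X=true, Y=true, Z=true}.
              branch 1.1.1.2 (add \lnot X):
                × closes — contains both X and \lnot X.
          branch 1.1.2 (add \lnot (Y \lor \lnot X), \lnot W):
            \lnot (Y \lor \lnot X): α-rule — add \lnot Y, \lnot \lnot X.
            × closes — contains both Y and \lnot Y.
      branch 1.2 (add (X \leftrightarrow X)):
        ((Y \lor \lnot X) \leftrightarrow W): β-rule — branch into (Y \lor \lnot X), W  //  \lnot (Y \lor \lnot X), \lnot W.
          branch 1.2.1 (add (Y \lor \lnot X), W):
            (X \leftrightarrow X): β-rule — branch into X, X  //  \lnot X, \lnot X.
              branch 1.2.1.1 (add X, X):
                (Y \lor \lnot X): β-rule — branch into Y  //  \lnot X.
                  branch 1.2.1.1.1 (add Y):
                    ○ open, literals {V=true, W=true, X=true, Y=true, Z=true}.
                  branch 1.2.1.1.2 (add \lnot X):
                    × closes — contains both X and \lnot X.
              branch 1.2.1.2 (add \lnot X, \lnot X):
                × closes — contains both X and \lnot X.
          branch 1.2.2 (add \lnot (Y \lor \lnot X), \lnot W):
            \lnot (Y \lor \lnot X): α-rule — add \lnot Y, \lnot \lnot X.
            × closes — contains both Y and \lnot Y.
  branch 2 (add \lnot V, \lnot X):
    (V \lor (X \leftrightarrow X)): β-rule — branch into V  //  (X \leftrightarrow X).
      branch 2.1 (add V):
        × closes — contains both V and \lnot V.
      branch 2.2 (add (X \leftrightarrow X)):
        ((Y \lor \lnot X) \leftrightarrow W): β-rule — branch into (Y \lor \lnot X), W  //  \lnot (Y \lor \lnot X), \lnot W.
          branch 2.2.1 (add (Y \lor \lnot X), W):
            (X \leftrightarrow X): β-rule — branch into X, X  //  \lnot X, \lnot X.
              branch 2.2.1.1 (add X, X):
                × closes — contains both X and \lnot X.
              branch 2.2.1.2 (add \lnot X, \lnot X):
                (Y \lor \lnot X): β-rule — branch into Y  //  \lnot X.
                  branch 2.2.1.2.1 (add Y):
                    ○ open, literals {V=false, W=true, X=false, Y=true, Z=true}.
                  branch 2.2.1.2.2 (add \lnot X):
                    ○ open, literals {V=false, W=true, X=false, Y=true, Z=true}.
          branch 2.2.2 (add \lnot (Y \lor \lnot X), \lnot W):
            \lnot (Y \lor \lnot X): α-rule — add \lnot Y, \lnot \lnot X.
            × closes — contains both Y and \lnot Y.
8 branches closed, 4 open.
An open branch gives a countermodel: V=true, W=true, X=true, Y=true, Z=true (unmentioned atoms arbitrary); the premises hold there but the conclusion fails.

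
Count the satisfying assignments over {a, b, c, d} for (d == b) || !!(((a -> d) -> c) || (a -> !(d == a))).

Initial set: {((d == b) || !!(((a -> d) -> c) || (a -> !(d == a))))}.
((d == b) || !!(((a -> d) -> c) || (a -> !(d == a)))): β-rule — branch into (d == b)  //  !!(((a -> d) -> c) || (a -> !(d == a))).
  branch 1 (add (d == b)):
    (d == b): β-rule — branch into d, b  //  !d, !b.
      branch 1.1 (add d, b):
        ○ open, literals {b=T, d=T}.
      branch 1.2 (add !d, !b):
        ○ open, literals {b=F, d=F}.
  branch 2 (add !!(((a -> d) -> c) || (a -> !(d == a)))):
    !!(((a -> d) -> c) || (a -> !(d == a))): drop double negation, giving (((a -> d) -> c) || (a -> !(d == a))).
    (((a -> d) -> c) || (a -> !(d == a))): β-rule — branch into ((a -> d) -> c)  //  (a -> !(d == a)).
      branch 2.1 (add ((a -> d) -> c)):
        ((a -> d) -> c): β-rule — branch into !(a -> d)  //  c.
          branch 2.1.1 (add !(a -> d)):
            !(a -> d): α-rule — add a, !d.
            ○ open, literals {a=T, d=F}.
          branch 2.1.2 (add c):
            ○ open, literals {c=T}.
      branch 2.2 (add (a -> !(d == a))):
        (a -> !(d == a)): β-rule — branch into !a  //  !(d == a).
          branch 2.2.1 (add !a):
            ○ open, literals {a=F}.
          branch 2.2.2 (add !(d == a)):
            !(d == a): β-rule — branch into d, !a  //  !d, a.
              branch 2.2.2.1 (add d, !a):
                ○ open, literals {a=F, d=T}.
              branch 2.2.2.2 (add !d, a):
                ○ open, literals {a=T, d=F}.
0 branches closed, 7 open.
Each open branch fixes some atoms; the unmentioned ones are free. Counting distinct full assignments: branch {b=T, d=T} (a, c) contributes 4 new; branch {b=F, d=F} (a, c) contributes 4 new; branch {a=T, d=F} (b, c) contributes 2 new; branch {c=T} (a, b, d) contributes 3 new; branch {a=F} (b, c, d) contributes 2 new; branch {a=F, d=T} (b, c) contributes 0 new; branch {a=T, d=F} (b, c) contributes 0 new. Total: 15.

15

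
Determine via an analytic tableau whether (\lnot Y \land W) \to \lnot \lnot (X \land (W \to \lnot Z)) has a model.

Initial set: {((\lnot Y \land W) \to \lnot \lnot (X \land (W \to \lnot Z)))}.
((\lnot Y \land W) \to \lnot \lnot (X \land (W \to \lnot Z))): β-rule — branch into \lnot (\lnot Y \land W)  //  \lnot \lnot (X \land (W \to \lnot Z)).
  branch 1 (add \lnot (\lnot Y \land W)):
    \lnot (\lnot Y \land W): β-rule — branch into \lnot \lnot Y  //  \lnot W.
      branch 1.1 (add \lnot \lnot Y):
        ○ open, literals {Y=true}.
      branch 1.2 (add \lnot W):
        ○ open, literals {W=false}.
  branch 2 (add \lnot \lnot (X \land (W \to \lnot Z))):
    \lnot \lnot (X \land (W \to \lnot Z)): drop double negation, giving (X \land (W \to \lnot Z)).
    (X \land (W \to \lnot Z)): α-rule — add X, (W \to \lnot Z).
    (W \to \lnot Z): β-rule — branch into \lnot W  //  \lnot Z.
      branch 2.1 (add \lnot W):
        ○ open, literals {W=false, X=true}.
      branch 2.2 (add \lnot Z):
        ○ open, literals {X=true, Z=false}.
0 branches closed, 4 open.
An open branch gives a satisfying assignment: Y=true.

Satisfiable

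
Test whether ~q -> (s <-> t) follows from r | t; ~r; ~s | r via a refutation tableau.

No

Initial set: {T (r | t); T ~r; T (~s | r); F (~q -> (s <-> t))}.
F (~q -> (s <-> t)): α-rule — add T ~q, F (s <-> t).
T (r | t): β-rule — branch into T r  //  T t.
  branch 1 (add T r):
    × closes — contains both r and ~r.
  branch 2 (add T t):
    T (~s | r): β-rule — branch into T ~s  //  T r.
      branch 2.1 (add T ~s):
        F (s <-> t): β-rule — branch into T s, F t  //  F s, T t.
          branch 2.1.1 (add T s, F t):
            × closes — contains both s and ~s.
          branch 2.1.2 (add F s, T t):
            ○ open, literals {q=F, r=F, s=F, t=T}.
      branch 2.2 (add T r):
        × closes — contains both r and ~r.
3 branches closed, 1 open.
An open branch gives a countermodel: q=F, r=F, s=F, t=T (unmentioned atoms arbitrary); the premises hold there but the conclusion fails.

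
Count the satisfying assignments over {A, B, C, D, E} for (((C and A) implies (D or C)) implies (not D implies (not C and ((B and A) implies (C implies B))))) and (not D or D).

24

Initial set: {T ((((C and A) implies (D or C)) implies (not D implies (not C and ((B and A) implies (C implies B))))) and (not D or D))}.
T ((((C and A) implies (D or C)) implies (not D implies (not C and ((B and A) implies (C implies B))))) and (not D or D)): α-rule — add T (((C and A) implies (D or C)) implies (not D implies (not C and ((B and A) implies (C implies B))))), T (not D or D).
T (((C and A) implies (D or C)) implies (not D implies (not C and ((B and A) implies (C implies B))))): β-rule — branch into F ((C and A) implies (D or C))  //  T (not D implies (not C and ((B and A) implies (C implies B)))).
  branch 1 (add F ((C and A) implies (D or C))):
    F ((C and A) implies (D or C)): α-rule — add T (C and A), F (D or C).
    T (C and A): α-rule — add T C, T A.
    F (D or C): α-rule — add F D, F C.
    × closes — contains both C and not C.
  branch 2 (add T (not D implies (not C and ((B and A) implies (C implies B))))):
    T (not D or D): β-rule — branch into T not D  //  T D.
      branch 2.1 (add T not D):
        T (not D implies (not C and ((B and A) implies (C implies B)))): β-rule — branch into F not D  //  T (not C and ((B and A) implies (C implies B))).
          branch 2.1.1 (add F not D):
            × closes — contains both D and not D.
          branch 2.1.2 (add T (not C and ((B and A) implies (C implies B)))):
            T (not C and ((B and A) implies (C implies B))): α-rule — add T not C, T ((B and A) implies (C implies B)).
            T ((B and A) implies (C implies B)): β-rule — branch into F (B and A)  //  T (C implies B).
              branch 2.1.2.1 (add F (B and A)):
                F (B and A): β-rule — branch into F B  //  F A.
                  branch 2.1.2.1.1 (add F B):
                    ○ open, literals {B=0, C=0, D=0}.
                  branch 2.1.2.1.2 (add F A):
                    ○ open, literals {A=0, C=0, D=0}.
              branch 2.1.2.2 (add T (C implies B)):
                T (C implies B): β-rule — branch into F C  //  T B.
                  branch 2.1.2.2.1 (add F C):
                    ○ open, literals {C=0, D=0}.
                  branch 2.1.2.2.2 (add T B):
                    ○ open, literals {B=1, C=0, D=0}.
      branch 2.2 (add T D):
        T (not D implies (not C and ((B and A) implies (C implies B)))): β-rule — branch into F not D  //  T (not C and ((B and A) implies (C implies B))).
          branch 2.2.1 (add F not D):
            ○ open, literals {D=1}.
          branch 2.2.2 (add T (not C and ((B and A) implies (C implies B)))):
            T (not C and ((B and A) implies (C implies B))): α-rule — add T not C, T ((B and A) implies (C implies B)).
            T ((B and A) implies (C implies B)): β-rule — branch into F (B and A)  //  T (C implies B).
              branch 2.2.2.1 (add F (B and A)):
                F (B and A): β-rule — branch into F B  //  F A.
                  branch 2.2.2.1.1 (add F B):
                    ○ open, literals {B=0, C=0, D=1}.
                  branch 2.2.2.1.2 (add F A):
                    ○ open, literals {A=0, C=0, D=1}.
              branch 2.2.2.2 (add T (C implies B)):
                T (C implies B): β-rule — branch into F C  //  T B.
                  branch 2.2.2.2.1 (add F C):
                    ○ open, literals {C=0, D=1}.
                  branch 2.2.2.2.2 (add T B):
                    ○ open, literals {B=1, C=0, D=1}.
2 branches closed, 9 open.
Each open branch fixes some atoms; the unmentioned ones are free. Counting distinct full assignments: branch {B=0, C=0, D=0} (A, E) contributes 4 new; branch {A=0, C=0, D=0} (B, E) contributes 2 new; branch {C=0, D=0} (A, B, E) contributes 2 new; branch {B=1, C=0, D=0} (A, E) contributes 0 new; branch {D=1} (A, B, C, E) contributes 16 new; branch {B=0, C=0, D=1} (A, E) contributes 0 new; branch {A=0, C=0, D=1} (B, E) contributes 0 new; branch {C=0, D=1} (A, B, E) contributes 0 new; branch {B=1, C=0, D=1} (A, E) contributes 0 new. Total: 24.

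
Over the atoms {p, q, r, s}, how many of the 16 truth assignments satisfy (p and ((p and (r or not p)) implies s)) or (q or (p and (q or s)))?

11

Initial set: {T ((p and ((p and (r or not p)) implies s)) or (q or (p and (q or s))))}.
T ((p and ((p and (r or not p)) implies s)) or (q or (p and (q or s)))): β-rule — branch into T (p and ((p and (r or not p)) implies s))  //  T (q or (p and (q or s))).
  branch 1 (add T (p and ((p and (r or not p)) implies s))):
    T (p and ((p and (r or not p)) implies s)): α-rule — add T p, T ((p and (r or not p)) implies s).
    T ((p and (r or not p)) implies s): β-rule — branch into F (p and (r or not p))  //  T s.
      branch 1.1 (add F (p and (r or not p))):
        F (p and (r or not p)): β-rule — branch into F p  //  F (r or not p).
          branch 1.1.1 (add F p):
            × closes — contains both p and not p.
          branch 1.1.2 (add F (r or not p)):
            F (r or not p): α-rule — add F r, F not p.
            ○ open, literals {p=T, r=F}.
      branch 1.2 (add T s):
        ○ open, literals {p=T, s=T}.
  branch 2 (add T (q or (p and (q or s)))):
    T (q or (p and (q or s))): β-rule — branch into T q  //  T (p and (q or s)).
      branch 2.1 (add T q):
        ○ open, literals {q=T}.
      branch 2.2 (add T (p and (q or s))):
        T (p and (q or s)): α-rule — add T p, T (q or s).
        T (q or s): β-rule — branch into T q  //  T s.
          branch 2.2.1 (add T q):
            ○ open, literals {p=T, q=T}.
          branch 2.2.2 (add T s):
            ○ open, literals {p=T, s=T}.
1 branch closed, 5 open.
Each open branch fixes some atoms; the unmentioned ones are free. Counting distinct full assignments: branch {p=T, r=F} (q, s) contributes 4 new; branch {p=T, s=T} (q, r) contributes 2 new; branch {q=T} (p, r, s) contributes 5 new; branch {p=T, q=T} (r, s) contributes 0 new; branch {p=T, s=T} (q, r) contributes 0 new. Total: 11.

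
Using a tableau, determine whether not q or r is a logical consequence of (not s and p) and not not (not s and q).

No

Initial set: {((not s and p) and not not (not s and q)); not (not q or r)}.
((not s and p) and not not (not s and q)): α-rule — add (not s and p), not not (not s and q).
not (not q or r): α-rule — add not not q, not r.
(not s and p): α-rule — add not s, p.
not not (not s and q): drop double negation, giving (not s and q).
(not s and q): α-rule — add not s, q.
○ open, literals {p=true, q=true, r=false, s=false}.
0 branches closed, 1 open.
An open branch gives a countermodel: p=true, q=true, r=false, s=false (unmentioned atoms arbitrary); the premises hold there but the conclusion fails.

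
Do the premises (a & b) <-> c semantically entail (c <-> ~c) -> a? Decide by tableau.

Yes

Initial set: {((a & b) <-> c); ~((c <-> ~c) -> a)}.
~((c <-> ~c) -> a): α-rule — add (c <-> ~c), ~a.
((a & b) <-> c): β-rule — branch into (a & b), c  //  ~(a & b), ~c.
  branch 1 (add (a & b), c):
    (a & b): α-rule — add a, b.
    × closes — contains both a and ~a.
  branch 2 (add ~(a & b), ~c):
    (c <-> ~c): β-rule — branch into c, ~c  //  ~c, ~~c.
      branch 2.1 (add c, ~c):
        × closes — contains both c and ~c.
      branch 2.2 (add ~c, ~~c):
        × closes — contains both c and ~c.
All 3 branches close.
Every branch closed, so the premises entail the conclusion.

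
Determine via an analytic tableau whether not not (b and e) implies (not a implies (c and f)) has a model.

Satisfiable

Initial set: {(not not (b and e) implies (not a implies (c and f)))}.
(not not (b and e) implies (not a implies (c and f))): β-rule — branch into not not not (b and e)  //  (not a implies (c and f)).
  branch 1 (add not not not (b and e)):
    not not not (b and e): drop double negation, giving not (b and e).
    not (b and e): β-rule — branch into not b  //  not e.
      branch 1.1 (add not b):
        ○ open, literals {b=F}.
      branch 1.2 (add not e):
        ○ open, literals {e=F}.
  branch 2 (add (not a implies (c and f))):
    (not a implies (c and f)): β-rule — branch into not not a  //  (c and f).
      branch 2.1 (add not not a):
        ○ open, literals {a=T}.
      branch 2.2 (add (c and f)):
        (c and f): α-rule — add c, f.
        ○ open, literals {c=T, f=T}.
0 branches closed, 4 open.
An open branch gives a satisfying assignment: b=F.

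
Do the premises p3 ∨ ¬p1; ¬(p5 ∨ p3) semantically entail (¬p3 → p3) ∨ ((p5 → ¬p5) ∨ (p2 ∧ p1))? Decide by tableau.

Yes

Initial set: {(p3 ∨ ¬p1); ¬(p5 ∨ p3); ¬((¬p3 → p3) ∨ ((p5 → ¬p5) ∨ (p2 ∧ p1)))}.
¬(p5 ∨ p3): α-rule — add ¬p5, ¬p3.
¬((¬p3 → p3) ∨ ((p5 → ¬p5) ∨ (p2 ∧ p1))): α-rule — add ¬(¬p3 → p3), ¬((p5 → ¬p5) ∨ (p2 ∧ p1)).
¬(¬p3 → p3): α-rule — add ¬p3, ¬p3.
¬((p5 → ¬p5) ∨ (p2 ∧ p1)): α-rule — add ¬(p5 → ¬p5), ¬(p2 ∧ p1).
¬(p5 → ¬p5): α-rule — add p5, ¬¬p5.
× closes — contains both p5 and ¬p5.
All 1 branch closes.
Every branch closed, so the premises entail the conclusion.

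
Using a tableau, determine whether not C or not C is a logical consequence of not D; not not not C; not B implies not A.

Initial set: {not D; not not not C; (not B implies not A); not (not C or not C)}.
not not not C: drop double negation, giving not C.
not (not C or not C): α-rule — add not not C, not not C.
× closes — contains both C and not C.
All 1 branch closes.
Every branch closed, so the premises entail the conclusion.

Yes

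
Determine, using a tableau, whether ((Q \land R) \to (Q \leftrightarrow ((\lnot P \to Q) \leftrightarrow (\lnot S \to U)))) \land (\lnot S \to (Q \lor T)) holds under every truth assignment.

Assume the negation and expand:
Initial set: {\lnot (((Q \land R) \to (Q \leftrightarrow ((\lnot P \to Q) \leftrightarrow (\lnot S \to U)))) \land (\lnot S \to (Q \lor T)))}.
\lnot (((Q \land R) \to (Q \leftrightarrow ((\lnot P \to Q) \leftrightarrow (\lnot S \to U)))) \land (\lnot S \to (Q \lor T))): β-rule — branch into \lnot ((Q \land R) \to (Q \leftrightarrow ((\lnot P \to Q) \leftrightarrow (\lnot S \to U))))  //  \lnot (\lnot S \to (Q \lor T)).
  branch 1 (add \lnot ((Q \land R) \to (Q \leftrightarrow ((\lnot P \to Q) \leftrightarrow (\lnot S \to U))))):
    \lnot ((Q \land R) \to (Q \leftrightarrow ((\lnot P \to Q) \leftrightarrow (\lnot S \to U)))): α-rule — add (Q \land R), \lnot (Q \leftrightarrow ((\lnot P \to Q) \leftrightarrow (\lnot S \to U))).
    (Q \land R): α-rule — add Q, R.
    \lnot (Q \leftrightarrow ((\lnot P \to Q) \leftrightarrow (\lnot S \to U))): β-rule — branch into Q, \lnot ((\lnot P \to Q) \leftrightarrow (\lnot S \to U))  //  \lnot Q, ((\lnot P \to Q) \leftrightarrow (\lnot S \to U)).
      branch 1.1 (add Q, \lnot ((\lnot P \to Q) \leftrightarrow (\lnot S \to U))):
        \lnot ((\lnot P \to Q) \leftrightarrow (\lnot S \to U)): β-rule — branch into (\lnot P \to Q), \lnot (\lnot S \to U)  //  \lnot (\lnot P \to Q), (\lnot S \to U).
          branch 1.1.1 (add (\lnot P \to Q), \lnot (\lnot S \to U)):
            \lnot (\lnot S \to U): α-rule — add \lnot S, \lnot U.
            (\lnot P \to Q): β-rule — branch into \lnot \lnot P  //  Q.
              branch 1.1.1.1 (add \lnot \lnot P):
                ○ open, literals {P=T, Q=T, R=T, S=F, U=F}.
              branch 1.1.1.2 (add Q):
                ○ open, literals {Q=T, R=T, S=F, U=F}.
          branch 1.1.2 (add \lnot (\lnot P \to Q), (\lnot S \to U)):
            \lnot (\lnot P \to Q): α-rule — add \lnot P, \lnot Q.
            × closes — contains both Q and \lnot Q.
      branch 1.2 (add \lnot Q, ((\lnot P \to Q) \leftrightarrow (\lnot S \to U))):
        × closes — contains both Q and \lnot Q.
  branch 2 (add \lnot (\lnot S \to (Q \lor T))):
    \lnot (\lnot S \to (Q \lor T)): α-rule — add \lnot S, \lnot (Q \lor T).
    \lnot (Q \lor T): α-rule — add \lnot Q, \lnot T.
    ○ open, literals {Q=F, S=F, T=F}.
2 branches closed, 3 open.
An open branch gives a countermodel: P=T, Q=T, R=T, S=F, U=F (unmentioned atoms arbitrary); under it the original formula is false.

Not valid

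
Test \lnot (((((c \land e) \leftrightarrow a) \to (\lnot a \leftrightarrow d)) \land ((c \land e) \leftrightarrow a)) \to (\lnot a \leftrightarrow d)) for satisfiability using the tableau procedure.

Initial set: {\lnot (((((c \land e) \leftrightarrow a) \to (\lnot a \leftrightarrow d)) \land ((c \land e) \leftrightarrow a)) \to (\lnot a \leftrightarrow d))}.
\lnot (((((c \land e) \leftrightarrow a) \to (\lnot a \leftrightarrow d)) \land ((c \land e) \leftrightarrow a)) \to (\lnot a \leftrightarrow d)): α-rule — add ((((c \land e) \leftrightarrow a) \to (\lnot a \leftrightarrow d)) \land ((c \land e) \leftrightarrow a)), \lnot (\lnot a \leftrightarrow d).
((((c \land e) \leftrightarrow a) \to (\lnot a \leftrightarrow d)) \land ((c \land e) \leftrightarrow a)): α-rule — add (((c \land e) \leftrightarrow a) \to (\lnot a \leftrightarrow d)), ((c \land e) \leftrightarrow a).
\lnot (\lnot a \leftrightarrow d): β-rule — branch into \lnot a, \lnot d  //  \lnot \lnot a, d.
  branch 1 (add \lnot a, \lnot d):
    (((c \land e) \leftrightarrow a) \to (\lnot a \leftrightarrow d)): β-rule — branch into \lnot ((c \land e) \leftrightarrow a)  //  (\lnot a \leftrightarrow d).
      branch 1.1 (add \lnot ((c \land e) \leftrightarrow a)):
        ((c \land e) \leftrightarrow a): β-rule — branch into (c \land e), a  //  \lnot (c \land e), \lnot a.
          branch 1.1.1 (add (c \land e), a):
            × closes — contains both a and \lnot a.
          branch 1.1.2 (add \lnot (c \land e), \lnot a):
            \lnot ((c \land e) \leftrightarrow a): β-rule — branch into (c \land e), \lnot a  //  \lnot (c \land e), a.
              branch 1.1.2.1 (add (c \land e), \lnot a):
                (c \land e): α-rule — add c, e.
                \lnot (c \land e): β-rule — branch into \lnot c  //  \lnot e.
                  branch 1.1.2.1.1 (add \lnot c):
                    × closes — contains both c and \lnot c.
                  branch 1.1.2.1.2 (add \lnot e):
                    × closes — contains both e and \lnot e.
              branch 1.1.2.2 (add \lnot (c \land e), a):
                × closes — contains both a and \lnot a.
      branch 1.2 (add (\lnot a \leftrightarrow d)):
        ((c \land e) \leftrightarrow a): β-rule — branch into (c \land e), a  //  \lnot (c \land e), \lnot a.
          branch 1.2.1 (add (c \land e), a):
            × closes — contains both a and \lnot a.
          branch 1.2.2 (add \lnot (c \land e), \lnot a):
            (\lnot a \leftrightarrow d): β-rule — branch into \lnot a, d  //  \lnot \lnot a, \lnot d.
              branch 1.2.2.1 (add \lnot a, d):
                × closes — contains both d and \lnot d.
              branch 1.2.2.2 (add \lnot \lnot a, \lnot d):
                × closes — contains both a and \lnot a.
  branch 2 (add \lnot \lnot a, d):
    (((c \land e) \leftrightarrow a) \to (\lnot a \leftrightarrow d)): β-rule — branch into \lnot ((c \land e) \leftrightarrow a)  //  (\lnot a \leftrightarrow d).
      branch 2.1 (add \lnot ((c \land e) \leftrightarrow a)):
        ((c \land e) \leftrightarrow a): β-rule — branch into (c \land e), a  //  \lnot (c \land e), \lnot a.
          branch 2.1.1 (add (c \land e), a):
            (c \land e): α-rule — add c, e.
            \lnot ((c \land e) \leftrightarrow a): β-rule — branch into (c \land e), \lnot a  //  \lnot (c \land e), a.
              branch 2.1.1.1 (add (c \land e), \lnot a):
                × closes — contains both a and \lnot a.
              branch 2.1.1.2 (add \lnot (c \land e), a):
                \lnot (c \land e): β-rule — branch into \lnot c  //  \lnot e.
                  branch 2.1.1.2.1 (add \lnot c):
                    × closes — contains both c and \lnot c.
                  branch 2.1.1.2.2 (add \lnot e):
                    × closes — contains both e and \lnot e.
          branch 2.1.2 (add \lnot (c \land e), \lnot a):
            × closes — contains both a and \lnot a.
      branch 2.2 (add (\lnot a \leftrightarrow d)):
        ((c \land e) \leftrightarrow a): β-rule — branch into (c \land e), a  //  \lnot (c \land e), \lnot a.
          branch 2.2.1 (add (c \land e), a):
            (c \land e): α-rule — add c, e.
            (\lnot a \leftrightarrow d): β-rule — branch into \lnot a, d  //  \lnot \lnot a, \lnot d.
              branch 2.2.1.1 (add \lnot a, d):
                × closes — contains both a and \lnot a.
              branch 2.2.1.2 (add \lnot \lnot a, \lnot d):
                × closes — contains both d and \lnot d.
          branch 2.2.2 (add \lnot (c \land e), \lnot a):
            × closes — contains both a and \lnot a.
All 14 branches close.
Every branch closed; the formula is unsatisfiable.

Unsatisfiable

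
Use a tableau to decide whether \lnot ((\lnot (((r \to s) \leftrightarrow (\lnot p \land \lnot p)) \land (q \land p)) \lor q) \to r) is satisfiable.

Initial set: {\lnot ((\lnot (((r \to s) \leftrightarrow (\lnot p \land \lnot p)) \land (q \land p)) \lor q) \to r)}.
\lnot ((\lnot (((r \to s) \leftrightarrow (\lnot p \land \lnot p)) \land (q \land p)) \lor q) \to r): α-rule — add (\lnot (((r \to s) \leftrightarrow (\lnot p \land \lnot p)) \land (q \land p)) \lor q), \lnot r.
(\lnot (((r \to s) \leftrightarrow (\lnot p \land \lnot p)) \land (q \land p)) \lor q): β-rule — branch into \lnot (((r \to s) \leftrightarrow (\lnot p \land \lnot p)) \land (q \land p))  //  q.
  branch 1 (add \lnot (((r \to s) \leftrightarrow (\lnot p \land \lnot p)) \land (q \land p))):
    \lnot (((r \to s) \leftrightarrow (\lnot p \land \lnot p)) \land (q \land p)): β-rule — branch into \lnot ((r \to s) \leftrightarrow (\lnot p \land \lnot p))  //  \lnot (q \land p).
      branch 1.1 (add \lnot ((r \to s) \leftrightarrow (\lnot p \land \lnot p))):
        \lnot ((r \to s) \leftrightarrow (\lnot p \land \lnot p)): β-rule — branch into (r \to s), \lnot (\lnot p \land \lnot p)  //  \lnot (r \to s), (\lnot p \land \lnot p).
          branch 1.1.1 (add (r \to s), \lnot (\lnot p \land \lnot p)):
            (r \to s): β-rule — branch into \lnot r  //  s.
              branch 1.1.1.1 (add \lnot r):
                \lnot (\lnot p \land \lnot p): β-rule — branch into \lnot \lnot p  //  \lnot \lnot p.
                  branch 1.1.1.1.1 (add \lnot \lnot p):
                    ○ open, literals {p=true, r=false}.
                  branch 1.1.1.1.2 (add \lnot \lnot p):
                    ○ open, literals {p=true, r=false}.
              branch 1.1.1.2 (add s):
                \lnot (\lnot p \land \lnot p): β-rule — branch into \lnot \lnot p  //  \lnot \lnot p.
                  branch 1.1.1.2.1 (add \lnot \lnot p):
                    ○ open, literals {p=true, r=false, s=true}.
                  branch 1.1.1.2.2 (add \lnot \lnot p):
                    ○ open, literals {p=true, r=false, s=true}.
          branch 1.1.2 (add \lnot (r \to s), (\lnot p \land \lnot p)):
            \lnot (r \to s): α-rule — add r, \lnot s.
            × closes — contains both r and \lnot r.
      branch 1.2 (add \lnot (q \land p)):
        \lnot (q \land p): β-rule — branch into \lnot q  //  \lnot p.
          branch 1.2.1 (add \lnot q):
            ○ open, literals {q=false, r=false}.
          branch 1.2.2 (add \lnot p):
            ○ open, literals {p=false, r=false}.
  branch 2 (add q):
    ○ open, literals {q=true, r=false}.
1 branch closed, 7 open.
An open branch gives a satisfying assignment: p=true, r=false.

Satisfiable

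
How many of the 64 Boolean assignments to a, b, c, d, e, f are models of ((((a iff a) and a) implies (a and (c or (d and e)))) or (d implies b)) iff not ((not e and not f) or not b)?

26

Initial set: {T (((((a iff a) and a) implies (a and (c or (d and e)))) or (d implies b)) iff not ((not e and not f) or not b))}.
T (((((a iff a) and a) implies (a and (c or (d and e)))) or (d implies b)) iff not ((not e and not f) or not b)): β-rule — branch into T ((((a iff a) and a) implies (a and (c or (d and e)))) or (d implies b)), T not ((not e and not f) or not b)  //  F ((((a iff a) and a) implies (a and (c or (d and e)))) or (d implies b)), F not ((not e and not f) or not b).
  branch 1 (add T ((((a iff a) and a) implies (a and (c or (d and e)))) or (d implies b)), T not ((not e and not f) or not b)):
    T not ((not e and not f) or not b): α-rule — add F (not e and not f), F not b.
    T ((((a iff a) and a) implies (a and (c or (d and e)))) or (d implies b)): β-rule — branch into T (((a iff a) and a) implies (a and (c or (d and e))))  //  T (d implies b).
      branch 1.1 (add T (((a iff a) and a) implies (a and (c or (d and e))))):
        F (not e and not f): β-rule — branch into F not e  //  F not f.
          branch 1.1.1 (add F not e):
            T (((a iff a) and a) implies (a and (c or (d and e)))): β-rule — branch into F ((a iff a) and a)  //  T (a and (c or (d and e))).
              branch 1.1.1.1 (add F ((a iff a) and a)):
                F ((a iff a) and a): β-rule — branch into F (a iff a)  //  F a.
                  branch 1.1.1.1.1 (add F (a iff a)):
                    F (a iff a): β-rule — branch into T a, F a  //  F a, T a.
                      branch 1.1.1.1.1.1 (add T a, F a):
                        × closes — contains both a and not a.
                      branch 1.1.1.1.1.2 (add F a, T a):
                        × closes — contains both a and not a.
                  branch 1.1.1.1.2 (add F a):
                    ○ open, literals {a=false, b=true, e=true}.
              branch 1.1.1.2 (add T (a and (c or (d and e)))):
                T (a and (c or (d and e))): α-rule — add T a, T (c or (d and e)).
                T (c or (d and e)): β-rule — branch into T c  //  T (d and e).
                  branch 1.1.1.2.1 (add T c):
                    ○ open, literals {a=true, b=true, c=true, e=true}.
                  branch 1.1.1.2.2 (add T (d and e)):
                    T (d and e): α-rule — add T d, T e.
                    ○ open, literals {a=true, b=true, d=true, e=true}.
          branch 1.1.2 (add F not f):
            T (((a iff a) and a) implies (a and (c or (d and e)))): β-rule — branch into F ((a iff a) and a)  //  T (a and (c or (d and e))).
              branch 1.1.2.1 (add F ((a iff a) and a)):
                F ((a iff a) and a): β-rule — branch into F (a iff a)  //  F a.
                  branch 1.1.2.1.1 (add F (a iff a)):
                    F (a iff a): β-rule — branch into T a, F a  //  F a, T a.
                      branch 1.1.2.1.1.1 (add T a, F a):
                        × closes — contains both a and not a.
                      branch 1.1.2.1.1.2 (add F a, T a):
                        × closes — contains both a and not a.
                  branch 1.1.2.1.2 (add F a):
                    ○ open, literals {a=false, b=true, f=true}.
              branch 1.1.2.2 (add T (a and (c or (d and e)))):
                T (a and (c or (d and e))): α-rule — add T a, T (c or (d and e)).
                T (c or (d and e)): β-rule — branch into T c  //  T (d and e).
                  branch 1.1.2.2.1 (add T c):
                    ○ open, literals {a=true, b=true, c=true, f=true}.
                  branch 1.1.2.2.2 (add T (d and e)):
                    T (d and e): α-rule — add T d, T e.
                    ○ open, literals {a=true, b=true, d=true, e=true, f=true}.
      branch 1.2 (add T (d implies b)):
        F (not e and not f): β-rule — branch into F not e  //  F not f.
          branch 1.2.1 (add F not e):
            T (d implies b): β-rule — branch into F d  //  T b.
              branch 1.2.1.1 (add F d):
                ○ open, literals {b=true, d=false, e=true}.
              branch 1.2.1.2 (add T b):
                ○ open, literals {b=true, e=true}.
          branch 1.2.2 (add F not f):
            T (d implies b): β-rule — branch into F d  //  T b.
              branch 1.2.2.1 (add F d):
                ○ open, literals {b=true, d=false, f=true}.
              branch 1.2.2.2 (add T b):
                ○ open, literals {b=true, f=true}.
  branch 2 (add F ((((a iff a) and a) implies (a and (c or (d and e)))) or (d implies b)), F not ((not e and not f) or not b)):
    F ((((a iff a) and a) implies (a and (c or (d and e)))) or (d implies b)): α-rule — add F (((a iff a) and a) implies (a and (c or (d and e)))), F (d implies b).
    F (((a iff a) and a) implies (a and (c or (d and e)))): α-rule — add T ((a iff a) and a), F (a and (c or (d and e))).
    F (d implies b): α-rule — add T d, F b.
    T ((a iff a) and a): α-rule — add T (a iff a), T a.
    F not ((not e and not f) or not b): β-rule — branch into T (not e and not f)  //  T not b.
      branch 2.1 (add T (not e and not f)):
        T (not e and not f): α-rule — add T not e, T not f.
        F (a and (c or (d and e))): β-rule — branch into F a  //  F (c or (d and e)).
          branch 2.1.1 (add F a):
            × closes — contains both a and not a.
          branch 2.1.2 (add F (c or (d and e))):
            F (c or (d and e)): α-rule — add F c, F (d and e).
            T (a iff a): β-rule — branch into T a, T a  //  F a, F a.
              branch 2.1.2.1 (add T a, T a):
                F (d and e): β-rule — branch into F d  //  F e.
                  branch 2.1.2.1.1 (add F d):
                    × closes — contains both d and not d.
                  branch 2.1.2.1.2 (add F e):
                    ○ open, literals {a=true, b=false, c=false, d=true, e=false, f=false}.
              branch 2.1.2.2 (add F a, F a):
                × closes — contains both a and not a.
      branch 2.2 (add T not b):
        F (a and (c or (d and e))): β-rule — branch into F a  //  F (c or (d and e)).
          branch 2.2.1 (add F a):
            × closes — contains both a and not a.
          branch 2.2.2 (add F (c or (d and e))):
            F (c or (d and e)): α-rule — add F c, F (d and e).
            T (a iff a): β-rule — branch into T a, T a  //  F a, F a.
              branch 2.2.2.1 (add T a, T a):
                F (d and e): β-rule — branch into F d  //  F e.
                  branch 2.2.2.1.1 (add F d):
                    × closes — contains both d and not d.
                  branch 2.2.2.1.2 (add F e):
                    ○ open, literals {a=true, b=false, c=false, d=true, e=false}.
              branch 2.2.2.2 (add F a, F a):
                × closes — contains both a and not a.
10 branches closed, 12 open.
Each open branch fixes some atoms; the unmentioned ones are free. Counting distinct full assignments: branch {a=false, b=true, e=true} (c, d, f) contributes 8 new; branch {a=true, b=true, c=true, e=true} (d, f) contributes 4 new; branch {a=true, b=true, d=true, e=true} (c, f) contributes 2 new; branch {a=false, b=true, f=true} (c, d, e) contributes 4 new; branch {a=true, b=true, c=true, f=true} (d, e) contributes 2 new; branch {a=true, b=true, d=true, e=true, f=true} (c) contributes 0 new; branch {b=true, d=false, e=true} (a, c, f) contributes 2 new; branch {b=true, e=true} (a, c, d, f) contributes 0 new; branch {b=true, d=false, f=true} (a, c, e) contributes 1 new; branch {b=true, f=true} (a, c, d, e) contributes 1 new; branch {a=true, b=false, c=false, d=true, e=false, f=false} (none free) contributes 1 new; branch {a=true, b=false, c=false, d=true, e=false} (f) contributes 1 new. Total: 26.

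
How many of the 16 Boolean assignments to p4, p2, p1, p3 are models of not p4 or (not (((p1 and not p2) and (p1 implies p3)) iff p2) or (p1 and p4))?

Initial set: {T (not p4 or (not (((p1 and not p2) and (p1 implies p3)) iff p2) or (p1 and p4)))}.
T (not p4 or (not (((p1 and not p2) and (p1 implies p3)) iff p2) or (p1 and p4))): β-rule — branch into T not p4  //  T (not (((p1 and not p2) and (p1 implies p3)) iff p2) or (p1 and p4)).
  branch 1 (add T not p4):
    ○ open, literals {p4=0}.
  branch 2 (add T (not (((p1 and not p2) and (p1 implies p3)) iff p2) or (p1 and p4))):
    T (not (((p1 and not p2) and (p1 implies p3)) iff p2) or (p1 and p4)): β-rule — branch into T not (((p1 and not p2) and (p1 implies p3)) iff p2)  //  T (p1 and p4).
      branch 2.1 (add T not (((p1 and not p2) and (p1 implies p3)) iff p2)):
        T not (((p1 and not p2) and (p1 implies p3)) iff p2): β-rule — branch into T ((p1 and not p2) and (p1 implies p3)), F p2  //  F ((p1 and not p2) and (p1 implies p3)), T p2.
          branch 2.1.1 (add T ((p1 and not p2) and (p1 implies p3)), F p2):
            T ((p1 and not p2) and (p1 implies p3)): α-rule — add T (p1 and not p2), T (p1 implies p3).
            T (p1 and not p2): α-rule — add T p1, T not p2.
            T (p1 implies p3): β-rule — branch into F p1  //  T p3.
              branch 2.1.1.1 (add F p1):
                × closes — contains both p1 and not p1.
              branch 2.1.1.2 (add T p3):
                ○ open, literals {p1=1, p2=0, p3=1}.
          branch 2.1.2 (add F ((p1 and not p2) and (p1 implies p3)), T p2):
            F ((p1 and not p2) and (p1 implies p3)): β-rule — branch into F (p1 and not p2)  //  F (p1 implies p3).
              branch 2.1.2.1 (add F (p1 and not p2)):
                F (p1 and not p2): β-rule — branch into F p1  //  F not p2.
                  branch 2.1.2.1.1 (add F p1):
                    ○ open, literals {p1=0, p2=1}.
                  branch 2.1.2.1.2 (add F not p2):
                    ○ open, literals {p2=1}.
              branch 2.1.2.2 (add F (p1 implies p3)):
                F (p1 implies p3): α-rule — add T p1, F p3.
                ○ open, literals {p1=1, p2=1, p3=0}.
      branch 2.2 (add T (p1 and p4)):
        T (p1 and p4): α-rule — add T p1, T p4.
        ○ open, literals {p1=1, p4=1}.
1 branch closed, 6 open.
Each open branch fixes some atoms; the unmentioned ones are free. Counting distinct full assignments: branch {p4=0} (p2, p1, p3) contributes 8 new; branch {p1=1, p2=0, p3=1} (p4) contributes 1 new; branch {p1=0, p2=1} (p4, p3) contributes 2 new; branch {p2=1} (p4, p1, p3) contributes 2 new; branch {p1=1, p2=1, p3=0} (p4) contributes 0 new; branch {p1=1, p4=1} (p2, p3) contributes 1 new. Total: 14.

14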